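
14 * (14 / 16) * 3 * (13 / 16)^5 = 13.01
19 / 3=6.33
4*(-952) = -3808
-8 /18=-4 /9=-0.44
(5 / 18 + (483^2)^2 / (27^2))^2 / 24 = 1805788998473541169 / 7776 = 232225951449786.67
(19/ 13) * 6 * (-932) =-106248/ 13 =-8172.92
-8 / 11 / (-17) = 0.04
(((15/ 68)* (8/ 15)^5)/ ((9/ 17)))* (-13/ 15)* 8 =-851968/ 6834375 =-0.12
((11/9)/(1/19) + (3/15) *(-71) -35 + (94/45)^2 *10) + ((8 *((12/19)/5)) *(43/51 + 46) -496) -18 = -58736849/130815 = -449.01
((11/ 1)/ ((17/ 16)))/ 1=176/ 17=10.35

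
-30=-30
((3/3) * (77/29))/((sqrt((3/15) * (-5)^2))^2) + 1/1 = 222/145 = 1.53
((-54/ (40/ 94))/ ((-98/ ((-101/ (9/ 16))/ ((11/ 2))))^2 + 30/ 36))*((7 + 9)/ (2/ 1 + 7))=-8837167104/ 385626215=-22.92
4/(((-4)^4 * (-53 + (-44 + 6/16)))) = -0.00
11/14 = 0.79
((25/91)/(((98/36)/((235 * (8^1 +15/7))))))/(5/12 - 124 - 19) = -90099000/53405443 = -1.69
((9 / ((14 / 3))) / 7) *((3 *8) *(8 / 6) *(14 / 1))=864 / 7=123.43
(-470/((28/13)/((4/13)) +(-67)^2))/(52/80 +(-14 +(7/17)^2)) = 339575/42814846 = 0.01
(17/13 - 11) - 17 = -347/13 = -26.69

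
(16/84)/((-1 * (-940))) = 0.00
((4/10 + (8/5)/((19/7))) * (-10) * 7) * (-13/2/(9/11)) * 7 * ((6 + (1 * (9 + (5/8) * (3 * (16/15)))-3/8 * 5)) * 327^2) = 473443699729/76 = 6229522364.86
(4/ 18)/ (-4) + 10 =179/ 18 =9.94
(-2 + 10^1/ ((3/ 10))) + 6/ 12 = 191/ 6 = 31.83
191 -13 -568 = -390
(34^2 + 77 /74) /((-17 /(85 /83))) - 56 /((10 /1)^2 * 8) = -21426747 /307100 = -69.77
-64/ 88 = -0.73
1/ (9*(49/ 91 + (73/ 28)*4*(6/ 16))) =728/ 29151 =0.02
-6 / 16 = -3 / 8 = -0.38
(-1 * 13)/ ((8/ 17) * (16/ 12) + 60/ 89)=-59007/ 5908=-9.99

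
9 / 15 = 3 / 5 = 0.60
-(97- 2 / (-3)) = -293 / 3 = -97.67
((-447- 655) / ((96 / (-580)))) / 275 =15979 / 660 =24.21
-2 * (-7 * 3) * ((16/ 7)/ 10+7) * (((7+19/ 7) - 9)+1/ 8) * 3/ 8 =107019/ 1120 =95.55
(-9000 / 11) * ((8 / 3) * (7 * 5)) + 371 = -835919 / 11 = -75992.64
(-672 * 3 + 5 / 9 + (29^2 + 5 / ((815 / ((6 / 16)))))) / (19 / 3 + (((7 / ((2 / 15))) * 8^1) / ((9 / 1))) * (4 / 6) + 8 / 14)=-96482771 / 3123080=-30.89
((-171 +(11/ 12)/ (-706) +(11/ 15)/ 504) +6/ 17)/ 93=-3870916787/ 2109591540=-1.83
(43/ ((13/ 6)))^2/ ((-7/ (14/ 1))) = -133128/ 169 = -787.74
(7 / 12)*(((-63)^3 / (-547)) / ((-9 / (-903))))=58538781 / 2188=26754.47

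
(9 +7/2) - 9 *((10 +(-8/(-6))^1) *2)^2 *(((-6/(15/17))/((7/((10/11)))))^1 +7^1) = -4353883/154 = -28271.97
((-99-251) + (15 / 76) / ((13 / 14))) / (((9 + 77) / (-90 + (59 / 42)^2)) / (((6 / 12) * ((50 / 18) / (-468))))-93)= -670785870125 / 452963825574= -1.48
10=10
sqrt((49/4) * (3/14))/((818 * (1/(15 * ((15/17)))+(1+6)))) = 225 * sqrt(42)/5209024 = 0.00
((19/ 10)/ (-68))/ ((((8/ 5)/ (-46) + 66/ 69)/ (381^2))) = -63435357/ 14416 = -4400.34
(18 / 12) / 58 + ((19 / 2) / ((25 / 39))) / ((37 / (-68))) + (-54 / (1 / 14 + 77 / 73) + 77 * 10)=85814490521 / 123502300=694.84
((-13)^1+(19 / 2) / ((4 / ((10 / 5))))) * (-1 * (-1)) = -33 / 4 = -8.25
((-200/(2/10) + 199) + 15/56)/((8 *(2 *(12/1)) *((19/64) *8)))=-14947/8512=-1.76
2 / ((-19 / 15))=-30 / 19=-1.58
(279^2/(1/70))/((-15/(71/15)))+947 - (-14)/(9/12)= -25776833/15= -1718455.53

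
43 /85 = 0.51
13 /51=0.25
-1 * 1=-1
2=2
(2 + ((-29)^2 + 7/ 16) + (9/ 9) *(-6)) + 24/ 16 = 13423/ 16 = 838.94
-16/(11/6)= -96/11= -8.73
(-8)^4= 4096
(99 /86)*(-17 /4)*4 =-1683 /86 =-19.57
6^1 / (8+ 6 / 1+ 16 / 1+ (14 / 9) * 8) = 27 / 191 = 0.14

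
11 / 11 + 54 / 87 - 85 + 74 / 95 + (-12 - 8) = -282664 / 2755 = -102.60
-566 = -566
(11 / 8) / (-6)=-11 / 48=-0.23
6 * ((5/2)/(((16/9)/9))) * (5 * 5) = 30375/16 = 1898.44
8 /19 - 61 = -1151 /19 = -60.58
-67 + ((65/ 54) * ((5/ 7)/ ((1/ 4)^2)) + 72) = 3545/ 189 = 18.76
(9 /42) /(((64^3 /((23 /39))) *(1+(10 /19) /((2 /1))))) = 437 /1145044992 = 0.00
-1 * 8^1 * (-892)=7136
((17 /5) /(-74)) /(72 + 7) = -17 /29230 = -0.00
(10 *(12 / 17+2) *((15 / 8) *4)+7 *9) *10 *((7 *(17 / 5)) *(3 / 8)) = 94941 / 4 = 23735.25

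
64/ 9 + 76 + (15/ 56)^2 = 2347753/ 28224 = 83.18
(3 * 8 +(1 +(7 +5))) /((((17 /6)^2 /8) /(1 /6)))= 1776 /289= 6.15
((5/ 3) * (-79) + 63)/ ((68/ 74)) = -3811/ 51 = -74.73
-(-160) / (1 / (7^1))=1120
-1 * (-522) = 522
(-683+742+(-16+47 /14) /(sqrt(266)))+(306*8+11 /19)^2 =2164410828 /361 - 177*sqrt(266) /3724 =5995597.09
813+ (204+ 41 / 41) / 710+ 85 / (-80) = 922689 / 1136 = 812.23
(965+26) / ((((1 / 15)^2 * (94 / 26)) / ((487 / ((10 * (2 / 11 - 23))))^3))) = -17824791369570471 / 29728911880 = -599577.66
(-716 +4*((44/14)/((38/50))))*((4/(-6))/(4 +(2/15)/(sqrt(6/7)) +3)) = 65.27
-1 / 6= -0.17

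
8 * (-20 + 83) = 504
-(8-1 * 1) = -7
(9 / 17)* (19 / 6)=57 / 34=1.68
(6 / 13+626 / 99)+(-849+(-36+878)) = -0.22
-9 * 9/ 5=-81/ 5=-16.20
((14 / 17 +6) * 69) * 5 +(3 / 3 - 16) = 39765 / 17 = 2339.12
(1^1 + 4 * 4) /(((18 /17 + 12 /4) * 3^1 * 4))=289 /828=0.35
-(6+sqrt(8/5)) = -6-2 * sqrt(10)/5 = -7.26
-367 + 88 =-279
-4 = -4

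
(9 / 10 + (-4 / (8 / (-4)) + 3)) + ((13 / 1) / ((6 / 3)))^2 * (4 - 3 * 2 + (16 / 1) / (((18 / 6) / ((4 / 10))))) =173 / 15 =11.53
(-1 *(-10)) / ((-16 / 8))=-5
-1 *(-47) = 47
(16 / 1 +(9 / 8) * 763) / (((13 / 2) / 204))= 356745 / 13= 27441.92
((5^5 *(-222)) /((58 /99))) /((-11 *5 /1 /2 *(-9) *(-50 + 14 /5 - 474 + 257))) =693750 /38309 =18.11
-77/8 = -9.62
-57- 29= -86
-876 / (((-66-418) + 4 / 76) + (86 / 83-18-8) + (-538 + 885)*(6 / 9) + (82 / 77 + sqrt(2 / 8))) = 638230824 / 201095863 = 3.17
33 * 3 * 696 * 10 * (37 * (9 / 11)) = 20859120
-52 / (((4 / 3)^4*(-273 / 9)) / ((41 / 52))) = 9963 / 23296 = 0.43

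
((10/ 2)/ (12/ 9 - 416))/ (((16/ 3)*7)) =-45/ 139328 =-0.00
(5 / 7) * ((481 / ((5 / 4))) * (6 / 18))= 1924 / 21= 91.62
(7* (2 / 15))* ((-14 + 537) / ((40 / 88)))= 1073.89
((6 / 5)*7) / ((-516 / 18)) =-63 / 215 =-0.29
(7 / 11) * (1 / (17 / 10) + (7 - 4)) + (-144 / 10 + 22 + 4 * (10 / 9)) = 120569 / 8415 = 14.33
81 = 81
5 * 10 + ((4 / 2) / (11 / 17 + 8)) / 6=22067 / 441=50.04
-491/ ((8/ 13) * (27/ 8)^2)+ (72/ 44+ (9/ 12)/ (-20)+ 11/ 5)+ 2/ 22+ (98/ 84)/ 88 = -66.14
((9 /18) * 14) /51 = 7 /51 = 0.14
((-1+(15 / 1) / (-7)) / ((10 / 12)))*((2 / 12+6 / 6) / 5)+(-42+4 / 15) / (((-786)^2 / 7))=-0.88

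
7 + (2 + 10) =19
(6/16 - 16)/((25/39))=-195/8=-24.38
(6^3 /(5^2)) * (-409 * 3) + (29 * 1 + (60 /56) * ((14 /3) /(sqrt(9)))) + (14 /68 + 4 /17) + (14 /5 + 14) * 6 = -26696899 /2550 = -10469.37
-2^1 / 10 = -0.20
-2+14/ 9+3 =23/ 9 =2.56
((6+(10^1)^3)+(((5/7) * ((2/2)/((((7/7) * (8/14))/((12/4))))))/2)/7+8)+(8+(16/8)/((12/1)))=171769/168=1022.43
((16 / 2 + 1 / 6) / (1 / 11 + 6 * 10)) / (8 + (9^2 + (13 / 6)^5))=698544 / 702878977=0.00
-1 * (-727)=727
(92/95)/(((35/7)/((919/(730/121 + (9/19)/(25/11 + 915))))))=20644761544/699801395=29.50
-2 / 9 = -0.22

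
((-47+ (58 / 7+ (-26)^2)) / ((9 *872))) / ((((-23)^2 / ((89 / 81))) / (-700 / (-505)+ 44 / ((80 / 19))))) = 3164188787 / 1584994793760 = 0.00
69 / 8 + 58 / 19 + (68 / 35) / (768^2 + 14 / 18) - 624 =-17292479792741 / 28240810360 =-612.32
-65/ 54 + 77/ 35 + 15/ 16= 4177/ 2160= 1.93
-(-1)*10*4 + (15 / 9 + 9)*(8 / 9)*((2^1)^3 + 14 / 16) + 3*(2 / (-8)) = 13327 / 108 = 123.40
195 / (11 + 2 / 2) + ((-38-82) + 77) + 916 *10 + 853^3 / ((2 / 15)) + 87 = 18619551191 / 4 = 4654887797.75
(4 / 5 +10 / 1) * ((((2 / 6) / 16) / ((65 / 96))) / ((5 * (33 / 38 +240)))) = 152 / 550875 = 0.00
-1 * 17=-17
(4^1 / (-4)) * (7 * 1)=-7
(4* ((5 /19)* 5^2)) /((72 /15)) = 625 /114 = 5.48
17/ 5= 3.40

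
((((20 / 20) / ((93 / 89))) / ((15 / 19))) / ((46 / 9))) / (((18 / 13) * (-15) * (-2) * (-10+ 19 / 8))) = -21983 / 29357775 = -0.00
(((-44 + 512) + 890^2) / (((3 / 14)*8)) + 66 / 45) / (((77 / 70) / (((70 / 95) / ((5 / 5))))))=64726592 / 209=309696.61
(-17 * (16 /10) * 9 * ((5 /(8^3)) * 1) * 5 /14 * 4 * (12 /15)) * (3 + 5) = -21.86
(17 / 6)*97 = 1649 / 6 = 274.83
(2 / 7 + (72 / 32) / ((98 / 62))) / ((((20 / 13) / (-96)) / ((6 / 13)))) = -2412 / 49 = -49.22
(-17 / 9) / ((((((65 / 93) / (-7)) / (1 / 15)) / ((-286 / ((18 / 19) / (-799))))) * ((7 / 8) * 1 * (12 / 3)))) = 176008514 / 2025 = 86917.78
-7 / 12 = -0.58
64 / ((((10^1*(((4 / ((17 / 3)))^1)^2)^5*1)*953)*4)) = 2015993900449 / 36879530065920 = 0.05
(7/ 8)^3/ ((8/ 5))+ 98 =98.42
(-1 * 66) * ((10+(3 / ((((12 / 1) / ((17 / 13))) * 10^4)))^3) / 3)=-15466880000000054043 / 70304000000000000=-220.00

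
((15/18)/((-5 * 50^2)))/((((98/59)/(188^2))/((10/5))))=-260662/91875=-2.84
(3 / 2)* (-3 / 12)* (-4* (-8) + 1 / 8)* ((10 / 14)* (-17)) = 65535 / 448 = 146.28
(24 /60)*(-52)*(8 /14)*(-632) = 262912 /35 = 7511.77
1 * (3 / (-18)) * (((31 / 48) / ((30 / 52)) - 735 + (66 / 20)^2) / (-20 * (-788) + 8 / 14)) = 0.01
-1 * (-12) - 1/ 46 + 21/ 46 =286/ 23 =12.43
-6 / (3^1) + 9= 7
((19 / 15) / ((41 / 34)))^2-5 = -1473809 / 378225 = -3.90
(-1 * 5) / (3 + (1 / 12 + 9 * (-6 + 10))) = -60 / 469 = -0.13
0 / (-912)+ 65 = 65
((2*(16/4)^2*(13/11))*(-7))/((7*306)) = -208/1683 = -0.12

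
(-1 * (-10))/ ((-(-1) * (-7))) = -10/ 7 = -1.43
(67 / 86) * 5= 335 / 86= 3.90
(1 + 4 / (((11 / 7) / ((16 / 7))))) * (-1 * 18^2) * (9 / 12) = -18225 / 11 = -1656.82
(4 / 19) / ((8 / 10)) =5 / 19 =0.26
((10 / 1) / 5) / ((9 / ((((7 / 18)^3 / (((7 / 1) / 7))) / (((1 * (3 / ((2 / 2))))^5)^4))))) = 343 / 91507169819844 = 0.00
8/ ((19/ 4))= 32/ 19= 1.68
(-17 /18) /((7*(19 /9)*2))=-17 /532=-0.03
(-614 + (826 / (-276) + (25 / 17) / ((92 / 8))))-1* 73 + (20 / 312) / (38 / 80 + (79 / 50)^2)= -104191353881 / 151036262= -689.84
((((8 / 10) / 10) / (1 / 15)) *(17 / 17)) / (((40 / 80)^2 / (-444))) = -10656 / 5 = -2131.20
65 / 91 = 5 / 7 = 0.71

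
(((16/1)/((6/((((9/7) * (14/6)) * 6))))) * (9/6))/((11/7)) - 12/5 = 43.42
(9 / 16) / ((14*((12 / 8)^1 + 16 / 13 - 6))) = -117 / 9520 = -0.01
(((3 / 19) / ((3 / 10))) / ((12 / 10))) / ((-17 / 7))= -175 / 969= -0.18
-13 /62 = -0.21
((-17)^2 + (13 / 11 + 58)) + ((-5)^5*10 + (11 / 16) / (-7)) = -30901.92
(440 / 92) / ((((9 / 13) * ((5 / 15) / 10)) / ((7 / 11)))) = 9100 / 69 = 131.88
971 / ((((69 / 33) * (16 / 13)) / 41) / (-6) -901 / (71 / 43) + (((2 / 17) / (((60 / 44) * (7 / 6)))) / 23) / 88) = -33188950925130 / 18651659973851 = -1.78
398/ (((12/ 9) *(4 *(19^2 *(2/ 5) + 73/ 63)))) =188055/ 366808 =0.51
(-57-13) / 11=-70 / 11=-6.36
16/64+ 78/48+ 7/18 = 163/72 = 2.26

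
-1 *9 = -9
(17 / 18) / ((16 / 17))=289 / 288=1.00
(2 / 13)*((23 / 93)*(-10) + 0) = -460 / 1209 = -0.38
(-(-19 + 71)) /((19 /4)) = -208 /19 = -10.95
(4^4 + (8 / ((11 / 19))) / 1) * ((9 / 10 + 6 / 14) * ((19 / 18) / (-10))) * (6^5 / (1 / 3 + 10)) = -7830432 / 275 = -28474.30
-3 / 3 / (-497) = 1 / 497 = 0.00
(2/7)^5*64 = 2048/16807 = 0.12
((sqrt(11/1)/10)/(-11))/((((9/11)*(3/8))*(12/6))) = -0.05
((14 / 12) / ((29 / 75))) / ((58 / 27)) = 4725 / 3364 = 1.40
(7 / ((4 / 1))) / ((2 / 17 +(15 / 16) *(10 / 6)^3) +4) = 4284 / 20705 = 0.21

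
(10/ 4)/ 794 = 5/ 1588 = 0.00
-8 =-8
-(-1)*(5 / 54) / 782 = 0.00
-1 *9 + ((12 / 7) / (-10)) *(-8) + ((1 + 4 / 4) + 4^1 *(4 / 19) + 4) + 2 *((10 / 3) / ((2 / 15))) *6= 198977 / 665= 299.21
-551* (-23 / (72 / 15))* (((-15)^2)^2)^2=54132521484375 / 8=6766565185546.88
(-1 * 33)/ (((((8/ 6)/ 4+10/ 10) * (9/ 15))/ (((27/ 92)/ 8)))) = -4455/ 2944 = -1.51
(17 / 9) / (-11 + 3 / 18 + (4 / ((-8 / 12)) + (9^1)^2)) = 34 / 1155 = 0.03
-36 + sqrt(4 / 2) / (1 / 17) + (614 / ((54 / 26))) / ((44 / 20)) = 17 * sqrt(2) + 29218 / 297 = 122.42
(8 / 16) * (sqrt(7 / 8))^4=49 / 128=0.38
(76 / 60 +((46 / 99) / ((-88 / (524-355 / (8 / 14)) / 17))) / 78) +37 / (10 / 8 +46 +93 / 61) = 57612164977 / 26957193120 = 2.14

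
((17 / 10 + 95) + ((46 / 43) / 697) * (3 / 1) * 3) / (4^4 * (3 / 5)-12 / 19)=78676549 / 124439592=0.63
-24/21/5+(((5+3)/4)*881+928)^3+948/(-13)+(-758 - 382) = 8856624043016/455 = 19465107786.85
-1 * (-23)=23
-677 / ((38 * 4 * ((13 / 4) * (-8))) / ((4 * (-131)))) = -88687 / 988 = -89.76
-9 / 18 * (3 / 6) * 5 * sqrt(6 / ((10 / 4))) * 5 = -5 * sqrt(15) / 2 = -9.68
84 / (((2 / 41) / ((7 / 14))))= 861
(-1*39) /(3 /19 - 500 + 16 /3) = 2223 /28187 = 0.08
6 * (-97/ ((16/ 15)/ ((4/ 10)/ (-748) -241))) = 393435783/ 2992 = 131495.92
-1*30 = -30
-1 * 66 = -66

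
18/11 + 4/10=112/55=2.04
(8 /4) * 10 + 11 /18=371 /18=20.61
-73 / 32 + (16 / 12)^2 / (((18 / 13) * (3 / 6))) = 743 / 2592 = 0.29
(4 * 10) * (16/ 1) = 640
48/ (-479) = -0.10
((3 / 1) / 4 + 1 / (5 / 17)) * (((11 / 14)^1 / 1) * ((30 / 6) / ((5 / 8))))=913 / 35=26.09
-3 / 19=-0.16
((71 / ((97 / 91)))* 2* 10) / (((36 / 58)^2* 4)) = 27168505 / 31428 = 864.47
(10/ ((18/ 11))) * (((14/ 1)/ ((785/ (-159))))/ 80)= -4081/ 18840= -0.22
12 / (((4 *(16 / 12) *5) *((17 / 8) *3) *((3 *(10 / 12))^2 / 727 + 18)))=17448 / 4451365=0.00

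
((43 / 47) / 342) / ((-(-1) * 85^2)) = 43 / 116134650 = 0.00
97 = 97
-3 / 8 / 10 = -3 / 80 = -0.04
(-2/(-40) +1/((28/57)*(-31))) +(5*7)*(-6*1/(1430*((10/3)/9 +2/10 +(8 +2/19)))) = -16077224/493237745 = -0.03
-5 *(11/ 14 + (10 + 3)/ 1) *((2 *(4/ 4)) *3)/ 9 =-45.95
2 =2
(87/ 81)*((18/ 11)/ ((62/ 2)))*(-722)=-41876/ 1023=-40.93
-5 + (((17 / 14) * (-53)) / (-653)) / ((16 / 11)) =-721449 / 146272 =-4.93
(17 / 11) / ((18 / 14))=1.20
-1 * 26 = -26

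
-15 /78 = -5 /26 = -0.19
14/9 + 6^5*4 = 279950/9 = 31105.56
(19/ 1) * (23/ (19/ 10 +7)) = 4370/ 89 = 49.10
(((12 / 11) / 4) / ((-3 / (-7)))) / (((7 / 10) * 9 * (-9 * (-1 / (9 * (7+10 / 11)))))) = 290 / 363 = 0.80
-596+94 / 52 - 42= -16541 / 26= -636.19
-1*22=-22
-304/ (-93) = 304/ 93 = 3.27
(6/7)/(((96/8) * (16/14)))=1/16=0.06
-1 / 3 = -0.33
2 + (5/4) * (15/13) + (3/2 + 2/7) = 1903/364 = 5.23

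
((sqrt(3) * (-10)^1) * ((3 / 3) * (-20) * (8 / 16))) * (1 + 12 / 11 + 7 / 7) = 3400 * sqrt(3) / 11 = 535.36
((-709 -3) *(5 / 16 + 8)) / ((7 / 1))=-1691 / 2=-845.50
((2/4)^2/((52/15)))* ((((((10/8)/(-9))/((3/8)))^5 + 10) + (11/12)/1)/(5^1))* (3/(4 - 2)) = 626168939/2652953472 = 0.24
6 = 6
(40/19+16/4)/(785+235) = 29/4845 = 0.01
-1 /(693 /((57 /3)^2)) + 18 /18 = 332 /693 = 0.48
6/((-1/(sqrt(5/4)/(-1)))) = 3* sqrt(5) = 6.71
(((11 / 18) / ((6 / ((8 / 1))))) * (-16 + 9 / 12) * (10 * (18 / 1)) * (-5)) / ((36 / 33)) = 184525 / 18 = 10251.39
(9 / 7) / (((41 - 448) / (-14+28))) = -18 / 407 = -0.04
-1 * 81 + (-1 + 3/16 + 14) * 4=-113/4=-28.25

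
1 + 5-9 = -3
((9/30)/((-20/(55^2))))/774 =-121/2064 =-0.06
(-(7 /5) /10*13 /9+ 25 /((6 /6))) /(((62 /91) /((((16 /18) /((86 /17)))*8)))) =138103784 /2699325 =51.16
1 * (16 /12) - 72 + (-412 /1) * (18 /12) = -2066 /3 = -688.67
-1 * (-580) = 580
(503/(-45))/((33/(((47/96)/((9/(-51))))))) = 401897/427680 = 0.94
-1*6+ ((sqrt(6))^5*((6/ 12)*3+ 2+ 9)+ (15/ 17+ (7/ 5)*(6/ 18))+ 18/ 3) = 344/ 255+ 450*sqrt(6) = 1103.62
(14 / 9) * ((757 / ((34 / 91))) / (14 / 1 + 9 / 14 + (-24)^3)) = -0.23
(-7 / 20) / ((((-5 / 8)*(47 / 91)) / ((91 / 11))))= 115934 / 12925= 8.97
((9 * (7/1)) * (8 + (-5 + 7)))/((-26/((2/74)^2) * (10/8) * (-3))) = 84/17797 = 0.00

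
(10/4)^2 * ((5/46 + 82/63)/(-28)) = -102175/324576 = -0.31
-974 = -974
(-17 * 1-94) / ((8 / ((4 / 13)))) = -111 / 26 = -4.27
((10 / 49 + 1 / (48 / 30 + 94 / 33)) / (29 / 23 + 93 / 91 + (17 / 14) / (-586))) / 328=1351337975 / 2357150528628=0.00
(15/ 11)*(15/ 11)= 225/ 121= 1.86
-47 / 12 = -3.92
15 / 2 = 7.50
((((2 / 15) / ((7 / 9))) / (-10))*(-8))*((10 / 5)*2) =96 / 175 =0.55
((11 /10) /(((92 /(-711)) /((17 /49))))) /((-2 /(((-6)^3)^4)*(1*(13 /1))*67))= 18088653065472 /4908085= 3685480.81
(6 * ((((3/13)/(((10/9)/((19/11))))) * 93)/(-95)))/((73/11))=-7533/23725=-0.32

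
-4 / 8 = -1 / 2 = -0.50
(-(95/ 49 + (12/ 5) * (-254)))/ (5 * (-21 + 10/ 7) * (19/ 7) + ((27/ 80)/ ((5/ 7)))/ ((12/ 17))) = -47640640/ 20771521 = -2.29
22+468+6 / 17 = 8336 / 17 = 490.35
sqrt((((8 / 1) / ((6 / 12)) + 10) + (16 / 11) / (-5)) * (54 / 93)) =6 * sqrt(1205435) / 1705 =3.86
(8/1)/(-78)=-4/39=-0.10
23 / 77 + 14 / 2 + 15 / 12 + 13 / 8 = 6267 / 616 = 10.17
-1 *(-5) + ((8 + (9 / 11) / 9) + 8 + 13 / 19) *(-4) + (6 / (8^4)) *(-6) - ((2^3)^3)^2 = -56116302681 / 214016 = -262206.11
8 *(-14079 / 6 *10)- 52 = -187772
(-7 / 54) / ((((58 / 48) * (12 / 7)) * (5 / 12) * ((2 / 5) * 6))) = -0.06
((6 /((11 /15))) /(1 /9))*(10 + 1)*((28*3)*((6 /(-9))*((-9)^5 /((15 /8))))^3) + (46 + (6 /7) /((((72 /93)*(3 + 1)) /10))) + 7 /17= 629686457537896169.50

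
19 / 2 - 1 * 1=17 / 2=8.50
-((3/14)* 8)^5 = -248832/16807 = -14.81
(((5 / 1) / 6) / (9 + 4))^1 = 5 / 78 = 0.06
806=806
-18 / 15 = -6 / 5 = -1.20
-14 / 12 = -7 / 6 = -1.17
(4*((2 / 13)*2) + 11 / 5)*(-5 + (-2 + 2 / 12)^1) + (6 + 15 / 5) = -5633 / 390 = -14.44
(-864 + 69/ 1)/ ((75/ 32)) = -1696/ 5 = -339.20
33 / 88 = 3 / 8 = 0.38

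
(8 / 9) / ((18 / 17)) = 68 / 81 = 0.84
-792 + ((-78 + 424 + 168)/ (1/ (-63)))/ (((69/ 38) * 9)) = -191372/ 69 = -2773.51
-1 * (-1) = 1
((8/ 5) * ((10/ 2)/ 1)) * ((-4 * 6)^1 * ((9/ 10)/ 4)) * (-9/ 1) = 1944/ 5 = 388.80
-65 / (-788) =0.08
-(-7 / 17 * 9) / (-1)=-63 / 17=-3.71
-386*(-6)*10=23160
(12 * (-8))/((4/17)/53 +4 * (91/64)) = -1383936/82055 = -16.87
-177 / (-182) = 177 / 182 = 0.97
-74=-74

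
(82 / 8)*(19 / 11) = 779 / 44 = 17.70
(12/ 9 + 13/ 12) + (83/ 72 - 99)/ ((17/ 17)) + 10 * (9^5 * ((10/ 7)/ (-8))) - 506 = -53447221/ 504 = -106046.07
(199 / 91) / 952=199 / 86632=0.00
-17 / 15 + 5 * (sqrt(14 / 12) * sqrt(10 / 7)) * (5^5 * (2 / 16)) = -17 / 15 + 15625 * sqrt(15) / 24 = 2520.34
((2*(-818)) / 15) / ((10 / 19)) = -15542 / 75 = -207.23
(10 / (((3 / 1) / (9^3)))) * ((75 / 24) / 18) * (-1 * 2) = -3375 / 4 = -843.75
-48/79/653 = -48/51587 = -0.00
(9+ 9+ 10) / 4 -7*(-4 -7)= 84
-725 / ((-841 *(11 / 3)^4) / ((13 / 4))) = 26325 / 1698356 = 0.02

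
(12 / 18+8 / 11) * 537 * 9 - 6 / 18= 6736.58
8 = 8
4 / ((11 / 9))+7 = 10.27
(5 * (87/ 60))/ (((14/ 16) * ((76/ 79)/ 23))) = 52693/ 266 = 198.09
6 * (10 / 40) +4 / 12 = 11 / 6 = 1.83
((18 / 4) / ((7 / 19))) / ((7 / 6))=513 / 49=10.47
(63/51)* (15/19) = 315/323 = 0.98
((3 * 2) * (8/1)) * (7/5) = 336/5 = 67.20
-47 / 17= -2.76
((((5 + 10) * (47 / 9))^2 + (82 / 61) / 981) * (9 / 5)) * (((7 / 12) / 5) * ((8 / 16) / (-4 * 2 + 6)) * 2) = -2570337749 / 3989400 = -644.29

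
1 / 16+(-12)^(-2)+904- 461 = 31901 / 72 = 443.07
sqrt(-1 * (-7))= sqrt(7)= 2.65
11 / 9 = 1.22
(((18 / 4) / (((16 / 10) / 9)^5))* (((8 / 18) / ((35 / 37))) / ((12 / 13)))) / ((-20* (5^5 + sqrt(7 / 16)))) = -1232750390625 / 5973333065728 + 394480125* sqrt(7) / 23893332262912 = -0.21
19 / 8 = 2.38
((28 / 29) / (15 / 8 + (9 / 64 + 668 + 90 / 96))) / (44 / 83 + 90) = 74368 / 4678550773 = 0.00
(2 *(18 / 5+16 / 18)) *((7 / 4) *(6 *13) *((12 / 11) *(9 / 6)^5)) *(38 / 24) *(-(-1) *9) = 127304541 / 880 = 144664.25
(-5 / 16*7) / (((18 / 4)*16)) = -35 / 1152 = -0.03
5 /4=1.25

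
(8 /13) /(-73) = -8 /949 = -0.01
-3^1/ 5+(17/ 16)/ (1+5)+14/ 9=1631/ 1440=1.13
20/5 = 4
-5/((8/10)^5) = -15.26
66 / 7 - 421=-2881 / 7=-411.57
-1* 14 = -14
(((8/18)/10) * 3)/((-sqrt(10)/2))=-2 * sqrt(10)/75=-0.08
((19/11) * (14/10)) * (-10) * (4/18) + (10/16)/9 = -4201/792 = -5.30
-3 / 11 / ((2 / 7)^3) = -1029 / 88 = -11.69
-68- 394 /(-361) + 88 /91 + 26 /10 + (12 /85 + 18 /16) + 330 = 5985082399 /22338680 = 267.92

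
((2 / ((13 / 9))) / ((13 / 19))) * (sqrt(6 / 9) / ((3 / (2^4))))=608 * sqrt(6) / 169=8.81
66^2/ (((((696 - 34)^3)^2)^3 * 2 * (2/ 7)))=7623/ 596271167816818695679231264727546972875590111330304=0.00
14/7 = 2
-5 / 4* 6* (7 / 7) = -15 / 2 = -7.50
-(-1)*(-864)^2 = 746496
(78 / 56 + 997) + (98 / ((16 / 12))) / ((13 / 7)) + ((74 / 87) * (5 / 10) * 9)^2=322232305 / 306124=1052.62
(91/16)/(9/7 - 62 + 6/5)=-3185/33328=-0.10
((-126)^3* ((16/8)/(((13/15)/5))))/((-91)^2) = -2787.26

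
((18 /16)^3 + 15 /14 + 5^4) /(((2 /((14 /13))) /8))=2248943 /832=2703.06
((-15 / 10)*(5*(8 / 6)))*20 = -200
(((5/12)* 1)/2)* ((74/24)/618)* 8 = 185/22248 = 0.01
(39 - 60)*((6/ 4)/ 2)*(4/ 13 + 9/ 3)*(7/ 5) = -18963/ 260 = -72.93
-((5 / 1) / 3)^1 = -5 / 3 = -1.67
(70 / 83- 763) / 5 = -63259 / 415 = -152.43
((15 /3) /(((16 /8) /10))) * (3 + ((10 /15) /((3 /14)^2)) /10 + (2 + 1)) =5030 /27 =186.30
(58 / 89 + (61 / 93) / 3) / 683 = 21611 / 16959573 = 0.00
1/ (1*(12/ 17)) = 17/ 12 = 1.42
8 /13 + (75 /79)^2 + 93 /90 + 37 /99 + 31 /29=9300353201 /2329328430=3.99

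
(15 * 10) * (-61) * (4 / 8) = -4575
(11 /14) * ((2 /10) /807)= 11 /56490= 0.00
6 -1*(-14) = 20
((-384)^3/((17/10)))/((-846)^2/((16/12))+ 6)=-188743680/3041827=-62.05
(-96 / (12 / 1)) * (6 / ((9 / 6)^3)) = -128 / 9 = -14.22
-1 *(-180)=180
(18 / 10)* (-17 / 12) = -51 / 20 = -2.55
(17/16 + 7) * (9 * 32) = 2322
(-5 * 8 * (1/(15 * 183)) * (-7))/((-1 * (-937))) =56/514413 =0.00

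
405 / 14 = 28.93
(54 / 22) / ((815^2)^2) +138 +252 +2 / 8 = 390.25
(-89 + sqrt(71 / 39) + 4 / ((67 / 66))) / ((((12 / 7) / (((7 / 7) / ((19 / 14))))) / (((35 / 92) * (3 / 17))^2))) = -1026247425 / 6227760416 + 60025 * sqrt(2769) / 1208371424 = -0.16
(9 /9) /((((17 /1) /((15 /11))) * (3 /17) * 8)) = 5 /88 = 0.06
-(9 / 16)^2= -81 / 256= -0.32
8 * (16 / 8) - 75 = -59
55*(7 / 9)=385 / 9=42.78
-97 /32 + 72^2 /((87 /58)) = 110495 /32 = 3452.97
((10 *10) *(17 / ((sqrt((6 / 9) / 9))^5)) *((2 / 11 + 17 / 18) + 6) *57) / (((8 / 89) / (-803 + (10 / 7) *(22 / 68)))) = -188767812964725 *sqrt(6) / 112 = -4128435907363.46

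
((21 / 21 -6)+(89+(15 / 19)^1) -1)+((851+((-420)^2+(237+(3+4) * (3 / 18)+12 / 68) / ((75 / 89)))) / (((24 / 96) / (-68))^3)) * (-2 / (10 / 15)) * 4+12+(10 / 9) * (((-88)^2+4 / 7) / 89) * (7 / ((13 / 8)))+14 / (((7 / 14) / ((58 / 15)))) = 212050142168801656228 / 4946175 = 42871540567974.58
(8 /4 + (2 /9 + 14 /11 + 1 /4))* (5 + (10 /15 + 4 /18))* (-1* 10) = -392995 /1782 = -220.54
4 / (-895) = -4 / 895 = -0.00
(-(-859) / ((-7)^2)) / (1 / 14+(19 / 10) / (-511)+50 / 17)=5330095 / 914837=5.83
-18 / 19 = -0.95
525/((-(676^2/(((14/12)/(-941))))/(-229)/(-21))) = 5891025/860028832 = 0.01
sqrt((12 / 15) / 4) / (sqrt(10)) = sqrt(2) / 10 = 0.14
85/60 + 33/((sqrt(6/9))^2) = 611/12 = 50.92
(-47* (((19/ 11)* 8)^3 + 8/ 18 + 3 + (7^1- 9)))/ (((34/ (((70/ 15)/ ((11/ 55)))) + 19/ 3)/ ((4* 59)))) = -6138452143250/ 1633137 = -3758687.82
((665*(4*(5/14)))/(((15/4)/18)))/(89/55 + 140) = 250800/7789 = 32.20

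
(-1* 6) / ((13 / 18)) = -8.31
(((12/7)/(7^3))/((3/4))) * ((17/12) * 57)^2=43.45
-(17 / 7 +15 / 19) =-428 / 133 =-3.22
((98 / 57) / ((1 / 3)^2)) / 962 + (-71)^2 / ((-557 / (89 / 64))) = -4094962955 / 325787072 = -12.57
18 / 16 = 1.12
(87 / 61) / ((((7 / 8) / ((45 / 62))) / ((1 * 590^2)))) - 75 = 5450253225 / 13237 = 411743.84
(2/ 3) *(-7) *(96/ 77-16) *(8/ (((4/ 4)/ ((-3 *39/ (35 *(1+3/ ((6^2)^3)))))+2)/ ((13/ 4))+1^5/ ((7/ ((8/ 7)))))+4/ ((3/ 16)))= 44730162202624/ 19696547079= 2270.96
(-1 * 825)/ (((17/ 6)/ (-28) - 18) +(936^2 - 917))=-138600/ 147027031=-0.00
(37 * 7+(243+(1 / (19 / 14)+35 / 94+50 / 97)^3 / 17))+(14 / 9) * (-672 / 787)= 500.92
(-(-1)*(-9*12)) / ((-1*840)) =9 / 70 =0.13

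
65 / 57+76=4397 / 57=77.14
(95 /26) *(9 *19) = 16245 /26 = 624.81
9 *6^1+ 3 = 57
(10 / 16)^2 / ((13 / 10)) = 125 / 416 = 0.30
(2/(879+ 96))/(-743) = -2/724425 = -0.00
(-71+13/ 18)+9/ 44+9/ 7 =-190679/ 2772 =-68.79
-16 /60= -4 /15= -0.27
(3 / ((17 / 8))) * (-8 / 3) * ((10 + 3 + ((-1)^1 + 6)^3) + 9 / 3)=-9024 / 17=-530.82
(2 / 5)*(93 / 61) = 186 / 305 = 0.61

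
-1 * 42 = -42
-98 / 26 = -49 / 13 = -3.77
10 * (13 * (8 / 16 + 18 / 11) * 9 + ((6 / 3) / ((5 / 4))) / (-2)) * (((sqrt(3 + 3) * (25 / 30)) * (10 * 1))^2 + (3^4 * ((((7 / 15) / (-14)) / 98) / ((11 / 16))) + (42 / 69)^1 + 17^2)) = 3599306030081 / 2045505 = 1759617.32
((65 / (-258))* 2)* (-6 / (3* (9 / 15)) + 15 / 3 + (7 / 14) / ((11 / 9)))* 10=-10.46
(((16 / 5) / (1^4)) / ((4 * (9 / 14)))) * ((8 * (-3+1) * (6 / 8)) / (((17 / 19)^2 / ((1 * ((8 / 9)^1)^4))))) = -331218944 / 28441935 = -11.65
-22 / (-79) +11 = 891 / 79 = 11.28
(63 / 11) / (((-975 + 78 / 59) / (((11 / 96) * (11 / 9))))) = -4543 / 5514912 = -0.00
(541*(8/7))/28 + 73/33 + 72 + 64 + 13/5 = 1316996/8085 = 162.89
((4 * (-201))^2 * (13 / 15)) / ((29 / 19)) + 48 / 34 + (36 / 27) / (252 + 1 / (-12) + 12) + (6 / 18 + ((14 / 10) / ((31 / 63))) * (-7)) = 266468719226482 / 726018915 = 367027.24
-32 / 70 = -16 / 35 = -0.46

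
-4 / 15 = -0.27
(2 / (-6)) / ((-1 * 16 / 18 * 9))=1 / 24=0.04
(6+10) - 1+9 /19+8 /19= 15.89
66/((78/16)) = 176/13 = 13.54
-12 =-12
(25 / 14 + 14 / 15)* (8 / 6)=1142 / 315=3.63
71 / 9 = 7.89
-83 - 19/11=-932/11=-84.73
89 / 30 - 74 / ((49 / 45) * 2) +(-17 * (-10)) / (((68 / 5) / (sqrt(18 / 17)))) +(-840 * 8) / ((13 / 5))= -49984657 / 19110 +75 * sqrt(34) / 34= -2602.77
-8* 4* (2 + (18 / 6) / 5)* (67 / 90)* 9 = -13936 / 25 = -557.44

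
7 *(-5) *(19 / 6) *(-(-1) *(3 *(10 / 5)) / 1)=-665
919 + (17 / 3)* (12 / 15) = 13853 / 15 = 923.53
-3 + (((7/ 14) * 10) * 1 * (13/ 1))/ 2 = 59/ 2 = 29.50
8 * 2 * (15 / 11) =240 / 11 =21.82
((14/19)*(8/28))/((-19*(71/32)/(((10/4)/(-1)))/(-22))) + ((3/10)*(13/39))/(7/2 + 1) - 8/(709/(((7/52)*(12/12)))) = -2699852203/10630841715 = -0.25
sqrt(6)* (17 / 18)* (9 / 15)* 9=12.49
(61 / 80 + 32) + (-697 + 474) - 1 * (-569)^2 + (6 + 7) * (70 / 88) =-285067989 / 880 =-323940.90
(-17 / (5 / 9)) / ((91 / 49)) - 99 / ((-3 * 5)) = -642 / 65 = -9.88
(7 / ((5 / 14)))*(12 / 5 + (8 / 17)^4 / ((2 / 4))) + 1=104322801 / 2088025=49.96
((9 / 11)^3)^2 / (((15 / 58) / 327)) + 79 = 4059536597 / 8857805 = 458.30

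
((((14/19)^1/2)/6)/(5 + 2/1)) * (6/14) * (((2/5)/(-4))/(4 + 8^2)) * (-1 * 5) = 1/36176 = 0.00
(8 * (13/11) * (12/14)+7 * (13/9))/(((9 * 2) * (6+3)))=12623/112266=0.11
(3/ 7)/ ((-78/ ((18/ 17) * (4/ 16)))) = -0.00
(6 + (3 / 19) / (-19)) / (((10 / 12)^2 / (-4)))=-34.51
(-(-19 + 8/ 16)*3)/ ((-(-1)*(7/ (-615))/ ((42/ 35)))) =-40959/ 7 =-5851.29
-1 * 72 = -72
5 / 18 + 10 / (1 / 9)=1625 / 18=90.28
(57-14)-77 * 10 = -727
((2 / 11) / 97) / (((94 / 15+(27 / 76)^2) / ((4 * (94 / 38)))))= 1714560 / 590988893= 0.00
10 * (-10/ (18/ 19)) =-950/ 9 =-105.56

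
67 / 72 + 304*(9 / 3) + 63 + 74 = 1049.93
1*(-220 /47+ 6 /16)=-1619 /376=-4.31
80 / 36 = 20 / 9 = 2.22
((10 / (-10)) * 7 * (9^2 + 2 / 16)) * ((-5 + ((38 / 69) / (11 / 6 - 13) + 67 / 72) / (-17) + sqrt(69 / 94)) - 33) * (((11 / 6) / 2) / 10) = 3586700485291 / 1810736640 - 49973 * sqrt(6486) / 90240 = 1936.20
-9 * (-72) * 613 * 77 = 30586248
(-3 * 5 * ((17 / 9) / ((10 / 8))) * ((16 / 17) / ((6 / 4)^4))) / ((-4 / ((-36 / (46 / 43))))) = -35.45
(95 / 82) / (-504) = -0.00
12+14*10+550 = 702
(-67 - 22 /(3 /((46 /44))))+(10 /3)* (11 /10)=-71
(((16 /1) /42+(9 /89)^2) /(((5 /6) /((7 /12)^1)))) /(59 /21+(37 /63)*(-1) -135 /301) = 1895397 /12277550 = 0.15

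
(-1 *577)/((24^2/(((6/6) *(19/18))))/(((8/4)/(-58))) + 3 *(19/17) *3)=186371/5108175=0.04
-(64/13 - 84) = 1028/13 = 79.08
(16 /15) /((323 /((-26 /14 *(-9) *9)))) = 5616 /11305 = 0.50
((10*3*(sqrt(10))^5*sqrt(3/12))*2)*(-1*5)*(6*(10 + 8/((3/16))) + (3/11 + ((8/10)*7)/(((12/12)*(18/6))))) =-52493000*sqrt(10)/11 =-15090676.47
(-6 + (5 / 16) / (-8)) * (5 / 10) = -773 / 256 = -3.02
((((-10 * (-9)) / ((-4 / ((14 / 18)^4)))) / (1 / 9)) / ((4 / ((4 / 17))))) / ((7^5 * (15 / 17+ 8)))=-5 / 171234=-0.00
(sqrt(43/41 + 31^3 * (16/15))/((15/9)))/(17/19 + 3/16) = 304 * sqrt(12019277715)/337225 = 98.83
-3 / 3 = -1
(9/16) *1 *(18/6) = 1.69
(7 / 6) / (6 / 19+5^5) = 19 / 50898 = 0.00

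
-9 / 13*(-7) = 63 / 13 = 4.85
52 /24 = 13 /6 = 2.17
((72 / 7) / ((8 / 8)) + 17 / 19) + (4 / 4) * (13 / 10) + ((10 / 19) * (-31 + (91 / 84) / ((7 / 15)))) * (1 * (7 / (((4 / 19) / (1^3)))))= -2603579 / 5320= -489.39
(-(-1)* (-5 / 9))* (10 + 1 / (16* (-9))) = -7195 / 1296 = -5.55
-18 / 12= -1.50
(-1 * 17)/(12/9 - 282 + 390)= -51/328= -0.16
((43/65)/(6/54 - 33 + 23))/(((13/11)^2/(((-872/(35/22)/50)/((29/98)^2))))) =6.00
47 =47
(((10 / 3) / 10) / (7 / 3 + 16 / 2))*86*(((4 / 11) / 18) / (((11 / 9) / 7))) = 1204 / 3751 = 0.32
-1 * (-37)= 37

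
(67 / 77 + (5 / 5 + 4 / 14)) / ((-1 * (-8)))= 83 / 308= 0.27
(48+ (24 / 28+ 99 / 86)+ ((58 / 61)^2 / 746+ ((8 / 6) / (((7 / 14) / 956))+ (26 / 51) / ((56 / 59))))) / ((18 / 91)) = 2880459773666059 / 219149068968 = 13143.84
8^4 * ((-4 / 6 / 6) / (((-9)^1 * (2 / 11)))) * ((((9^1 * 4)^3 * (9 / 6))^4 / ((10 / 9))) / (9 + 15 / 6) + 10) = 4863626233856133899702272 / 9315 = 522128420167056779356.12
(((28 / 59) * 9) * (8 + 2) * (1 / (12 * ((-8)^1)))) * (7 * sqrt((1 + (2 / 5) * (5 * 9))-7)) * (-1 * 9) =6615 * sqrt(3) / 118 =97.10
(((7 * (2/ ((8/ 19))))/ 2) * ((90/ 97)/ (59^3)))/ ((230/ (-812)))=-242991/ 916401098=-0.00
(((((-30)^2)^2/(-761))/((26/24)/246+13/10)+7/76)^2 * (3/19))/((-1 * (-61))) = 2476242338647742748163083/1437066136749087800176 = 1723.12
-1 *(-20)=20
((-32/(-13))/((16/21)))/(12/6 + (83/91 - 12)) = -294/827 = -0.36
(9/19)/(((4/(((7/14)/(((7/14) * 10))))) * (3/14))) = 21/380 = 0.06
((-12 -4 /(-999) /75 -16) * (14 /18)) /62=-7342636 /20904075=-0.35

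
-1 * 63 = -63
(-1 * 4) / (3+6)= -4 / 9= -0.44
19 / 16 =1.19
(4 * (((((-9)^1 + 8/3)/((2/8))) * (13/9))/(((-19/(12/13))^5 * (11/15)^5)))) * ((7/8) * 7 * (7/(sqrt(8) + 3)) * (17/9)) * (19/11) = 27205113600000/347048620972339 - 18136742400000 * sqrt(2)/347048620972339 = 0.00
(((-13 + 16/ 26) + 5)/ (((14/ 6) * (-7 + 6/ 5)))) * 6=8640/ 2639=3.27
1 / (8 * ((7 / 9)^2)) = 81 / 392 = 0.21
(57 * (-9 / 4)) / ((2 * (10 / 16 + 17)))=-171 / 47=-3.64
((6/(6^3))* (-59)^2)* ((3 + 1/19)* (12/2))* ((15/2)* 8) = 2018980/19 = 106262.11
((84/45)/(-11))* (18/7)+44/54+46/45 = 416/297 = 1.40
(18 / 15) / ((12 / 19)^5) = 2476099 / 207360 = 11.94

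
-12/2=-6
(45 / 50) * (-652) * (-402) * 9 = 10615212 / 5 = 2123042.40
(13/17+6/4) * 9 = 693/34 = 20.38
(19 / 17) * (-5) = -95 / 17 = -5.59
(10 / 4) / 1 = 5 / 2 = 2.50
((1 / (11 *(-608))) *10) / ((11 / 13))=-65 / 36784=-0.00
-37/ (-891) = 37/ 891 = 0.04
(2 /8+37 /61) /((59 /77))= 16093 /14396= 1.12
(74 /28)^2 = 1369 /196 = 6.98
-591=-591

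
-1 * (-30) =30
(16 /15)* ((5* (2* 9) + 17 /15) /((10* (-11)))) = -10936 /12375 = -0.88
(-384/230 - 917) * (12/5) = -1267764/575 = -2204.81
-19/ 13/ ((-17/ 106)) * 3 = 6042/ 221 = 27.34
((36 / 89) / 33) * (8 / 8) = 12 / 979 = 0.01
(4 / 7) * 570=2280 / 7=325.71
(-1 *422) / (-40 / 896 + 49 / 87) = -4111968 / 5053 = -813.77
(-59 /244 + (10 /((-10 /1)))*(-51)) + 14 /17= 213961 /4148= 51.58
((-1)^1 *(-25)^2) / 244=-2.56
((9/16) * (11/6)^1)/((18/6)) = 11/32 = 0.34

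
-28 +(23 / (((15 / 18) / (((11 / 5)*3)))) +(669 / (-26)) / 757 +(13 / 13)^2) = 155.13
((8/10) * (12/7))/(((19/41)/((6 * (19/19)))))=11808/665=17.76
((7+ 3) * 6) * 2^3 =480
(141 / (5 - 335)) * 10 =-47 / 11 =-4.27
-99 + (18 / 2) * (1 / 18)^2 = -3563 / 36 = -98.97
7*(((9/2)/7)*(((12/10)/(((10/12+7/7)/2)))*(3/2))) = 486/55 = 8.84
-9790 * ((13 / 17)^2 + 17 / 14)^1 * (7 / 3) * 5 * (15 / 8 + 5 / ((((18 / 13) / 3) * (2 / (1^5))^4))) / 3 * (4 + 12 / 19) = -480123749875 / 593028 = -809613.96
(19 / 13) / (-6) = -19 / 78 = -0.24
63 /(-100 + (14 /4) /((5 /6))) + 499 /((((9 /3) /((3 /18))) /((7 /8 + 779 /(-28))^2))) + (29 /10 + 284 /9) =2725920131449 /135192960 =20163.18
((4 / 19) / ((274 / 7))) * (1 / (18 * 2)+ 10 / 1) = 133 / 2466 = 0.05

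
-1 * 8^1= -8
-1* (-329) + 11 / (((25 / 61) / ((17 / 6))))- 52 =52957 / 150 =353.05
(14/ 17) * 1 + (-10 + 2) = -122/ 17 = -7.18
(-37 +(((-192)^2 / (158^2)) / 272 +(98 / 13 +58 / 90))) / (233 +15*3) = -894123133 / 8627277555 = -0.10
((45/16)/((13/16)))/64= 45/832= 0.05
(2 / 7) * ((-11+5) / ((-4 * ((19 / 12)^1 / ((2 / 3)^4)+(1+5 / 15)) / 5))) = 576 / 2513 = 0.23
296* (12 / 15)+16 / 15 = 3568 / 15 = 237.87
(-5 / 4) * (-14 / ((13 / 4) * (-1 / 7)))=-490 / 13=-37.69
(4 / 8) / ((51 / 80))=40 / 51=0.78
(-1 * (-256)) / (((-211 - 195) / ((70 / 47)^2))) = -89600 / 64061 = -1.40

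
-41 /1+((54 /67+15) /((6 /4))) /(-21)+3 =-54172 /1407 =-38.50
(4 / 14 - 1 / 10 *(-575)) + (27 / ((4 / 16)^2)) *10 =61289 / 14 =4377.79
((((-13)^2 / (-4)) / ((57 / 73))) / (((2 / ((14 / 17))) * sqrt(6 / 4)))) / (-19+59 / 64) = 106288 * sqrt(6) / 258723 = 1.01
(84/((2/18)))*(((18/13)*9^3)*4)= 39680928/13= 3052379.08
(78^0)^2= 1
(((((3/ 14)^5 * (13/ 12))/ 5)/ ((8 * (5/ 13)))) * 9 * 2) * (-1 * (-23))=2833623/ 215129600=0.01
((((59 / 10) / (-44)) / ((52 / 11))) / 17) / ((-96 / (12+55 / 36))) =28733 / 122204160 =0.00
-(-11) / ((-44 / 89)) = -89 / 4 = -22.25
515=515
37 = 37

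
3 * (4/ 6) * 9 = 18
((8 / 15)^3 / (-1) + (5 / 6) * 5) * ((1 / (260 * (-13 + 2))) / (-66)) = 27101 / 1274130000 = 0.00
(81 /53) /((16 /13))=1.24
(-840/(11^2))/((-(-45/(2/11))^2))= 0.00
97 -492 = -395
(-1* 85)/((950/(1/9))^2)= -17/14620500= -0.00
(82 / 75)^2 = 6724 / 5625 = 1.20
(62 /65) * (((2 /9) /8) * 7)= 217 /1170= 0.19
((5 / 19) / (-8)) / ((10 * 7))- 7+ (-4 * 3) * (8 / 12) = -31921 / 2128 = -15.00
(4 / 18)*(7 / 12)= 7 / 54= 0.13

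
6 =6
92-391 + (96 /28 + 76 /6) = -5941 /21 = -282.90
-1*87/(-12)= 7.25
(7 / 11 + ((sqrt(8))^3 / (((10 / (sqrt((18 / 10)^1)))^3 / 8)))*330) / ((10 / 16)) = 56 / 55 + 228096*sqrt(10) / 3125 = 231.84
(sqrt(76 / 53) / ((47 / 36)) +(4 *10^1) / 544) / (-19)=-72 *sqrt(1007) / 47329-5 / 1292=-0.05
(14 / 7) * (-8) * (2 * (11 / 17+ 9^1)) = -308.71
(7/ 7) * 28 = 28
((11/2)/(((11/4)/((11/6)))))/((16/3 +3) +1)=11/28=0.39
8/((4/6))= 12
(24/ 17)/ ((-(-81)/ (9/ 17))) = 8/ 867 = 0.01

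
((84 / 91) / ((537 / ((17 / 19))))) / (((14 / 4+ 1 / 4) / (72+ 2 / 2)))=19856 / 663195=0.03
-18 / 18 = -1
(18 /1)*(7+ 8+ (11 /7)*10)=3870 /7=552.86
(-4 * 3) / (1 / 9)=-108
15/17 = 0.88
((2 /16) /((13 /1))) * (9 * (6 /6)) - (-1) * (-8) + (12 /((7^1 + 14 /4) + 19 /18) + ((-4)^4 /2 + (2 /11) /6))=31985 /264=121.16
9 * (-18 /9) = -18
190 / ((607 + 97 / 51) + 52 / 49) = 237405 / 762149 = 0.31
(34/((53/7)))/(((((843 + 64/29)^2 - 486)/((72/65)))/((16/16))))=14411376/2068310460775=0.00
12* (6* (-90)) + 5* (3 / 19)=-123105 / 19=-6479.21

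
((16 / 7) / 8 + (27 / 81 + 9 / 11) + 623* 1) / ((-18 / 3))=-144245 / 1386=-104.07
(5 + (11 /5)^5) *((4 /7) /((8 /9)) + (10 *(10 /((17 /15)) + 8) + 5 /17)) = 3556752894 /371875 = 9564.38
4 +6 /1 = 10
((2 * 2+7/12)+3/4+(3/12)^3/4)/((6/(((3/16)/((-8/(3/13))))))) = -4099/851968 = -0.00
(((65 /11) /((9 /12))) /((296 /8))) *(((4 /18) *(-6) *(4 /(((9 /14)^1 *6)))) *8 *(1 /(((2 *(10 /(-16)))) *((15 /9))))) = 186368 /164835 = 1.13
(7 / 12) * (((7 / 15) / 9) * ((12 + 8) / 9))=0.07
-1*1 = -1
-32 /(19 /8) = -256 /19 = -13.47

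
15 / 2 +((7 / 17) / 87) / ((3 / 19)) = 66821 / 8874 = 7.53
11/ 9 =1.22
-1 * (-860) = 860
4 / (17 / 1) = 4 / 17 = 0.24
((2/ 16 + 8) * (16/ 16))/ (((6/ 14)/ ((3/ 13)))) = 35/ 8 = 4.38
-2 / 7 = -0.29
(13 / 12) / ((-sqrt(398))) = -13*sqrt(398) / 4776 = -0.05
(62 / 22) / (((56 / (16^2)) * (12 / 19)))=4712 / 231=20.40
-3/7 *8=-24/7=-3.43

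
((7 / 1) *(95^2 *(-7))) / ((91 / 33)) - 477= -2090976 / 13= -160844.31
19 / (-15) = -1.27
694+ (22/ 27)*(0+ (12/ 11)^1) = 6254/ 9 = 694.89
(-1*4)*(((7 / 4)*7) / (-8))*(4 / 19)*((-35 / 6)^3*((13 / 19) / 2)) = -27311375 / 311904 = -87.56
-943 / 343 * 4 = -3772 / 343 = -11.00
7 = 7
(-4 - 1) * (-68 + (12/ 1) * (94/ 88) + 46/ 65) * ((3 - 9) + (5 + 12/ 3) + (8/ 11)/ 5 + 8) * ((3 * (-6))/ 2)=-214881633/ 7865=-27321.25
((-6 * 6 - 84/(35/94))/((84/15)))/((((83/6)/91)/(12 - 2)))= -255060/83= -3073.01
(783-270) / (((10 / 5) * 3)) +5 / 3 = 523 / 6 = 87.17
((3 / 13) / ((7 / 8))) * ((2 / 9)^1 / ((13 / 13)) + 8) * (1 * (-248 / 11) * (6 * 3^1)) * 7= -880896 / 143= -6160.11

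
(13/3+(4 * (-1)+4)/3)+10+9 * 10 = 313/3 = 104.33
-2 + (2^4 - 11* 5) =-41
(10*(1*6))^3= 216000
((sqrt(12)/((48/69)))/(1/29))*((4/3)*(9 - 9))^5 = 0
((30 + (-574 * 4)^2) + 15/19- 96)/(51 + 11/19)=2861699/28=102203.54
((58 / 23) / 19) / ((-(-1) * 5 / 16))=928 / 2185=0.42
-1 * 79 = -79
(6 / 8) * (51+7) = 87 / 2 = 43.50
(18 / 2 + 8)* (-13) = -221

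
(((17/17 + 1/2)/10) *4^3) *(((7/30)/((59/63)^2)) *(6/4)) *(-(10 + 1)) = -3667356/87025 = -42.14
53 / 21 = 2.52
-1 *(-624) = 624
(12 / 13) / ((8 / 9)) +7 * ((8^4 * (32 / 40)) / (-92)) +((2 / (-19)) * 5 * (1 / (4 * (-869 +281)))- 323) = -19083299089 / 33404280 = -571.28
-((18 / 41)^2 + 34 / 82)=-0.61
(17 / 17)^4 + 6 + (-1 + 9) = 15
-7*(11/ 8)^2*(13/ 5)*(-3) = 33033/ 320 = 103.23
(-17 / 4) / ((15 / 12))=-17 / 5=-3.40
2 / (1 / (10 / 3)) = 20 / 3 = 6.67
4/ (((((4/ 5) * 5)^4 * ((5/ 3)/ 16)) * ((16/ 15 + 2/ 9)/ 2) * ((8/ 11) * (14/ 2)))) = 297/ 6496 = 0.05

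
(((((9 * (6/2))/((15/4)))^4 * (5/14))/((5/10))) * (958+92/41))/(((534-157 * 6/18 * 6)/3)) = 9918972288/394625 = 25135.18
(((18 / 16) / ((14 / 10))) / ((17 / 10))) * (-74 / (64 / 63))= -34.43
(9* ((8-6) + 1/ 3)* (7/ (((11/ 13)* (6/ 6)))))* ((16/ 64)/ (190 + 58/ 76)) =36309/ 159478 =0.23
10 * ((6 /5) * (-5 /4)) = -15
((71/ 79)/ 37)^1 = 71/ 2923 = 0.02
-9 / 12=-3 / 4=-0.75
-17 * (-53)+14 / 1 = 915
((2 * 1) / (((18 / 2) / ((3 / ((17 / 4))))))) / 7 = 8 / 357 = 0.02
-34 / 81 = -0.42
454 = 454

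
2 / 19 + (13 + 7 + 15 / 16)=6397 / 304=21.04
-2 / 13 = -0.15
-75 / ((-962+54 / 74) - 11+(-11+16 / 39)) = 108225 / 1418267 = 0.08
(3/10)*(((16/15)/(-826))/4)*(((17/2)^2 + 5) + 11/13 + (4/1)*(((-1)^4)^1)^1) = -4269/536900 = -0.01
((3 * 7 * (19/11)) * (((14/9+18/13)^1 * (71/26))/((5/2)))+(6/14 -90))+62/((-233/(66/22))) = 1188073547/45480435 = 26.12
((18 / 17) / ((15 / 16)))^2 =9216 / 7225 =1.28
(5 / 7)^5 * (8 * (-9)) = -225000 / 16807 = -13.39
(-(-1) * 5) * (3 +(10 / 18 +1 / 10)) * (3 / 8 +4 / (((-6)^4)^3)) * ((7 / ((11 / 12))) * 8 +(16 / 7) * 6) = 47957236075 / 93533616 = 512.73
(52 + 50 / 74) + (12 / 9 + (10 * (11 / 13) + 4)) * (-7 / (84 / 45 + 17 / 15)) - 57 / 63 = 593420 / 30303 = 19.58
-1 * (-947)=947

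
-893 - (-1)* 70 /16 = -7109 /8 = -888.62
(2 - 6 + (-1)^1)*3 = -15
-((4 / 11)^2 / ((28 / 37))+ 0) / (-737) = 0.00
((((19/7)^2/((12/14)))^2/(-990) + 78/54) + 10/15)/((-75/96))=-14225756/5457375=-2.61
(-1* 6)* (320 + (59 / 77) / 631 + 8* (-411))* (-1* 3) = -2595710826 / 48587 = -53423.98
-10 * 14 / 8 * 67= -1172.50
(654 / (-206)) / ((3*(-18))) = 109 / 1854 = 0.06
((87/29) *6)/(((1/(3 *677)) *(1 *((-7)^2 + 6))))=36558/55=664.69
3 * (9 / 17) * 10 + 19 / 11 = 3293 / 187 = 17.61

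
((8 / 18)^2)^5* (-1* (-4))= 4194304 / 3486784401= 0.00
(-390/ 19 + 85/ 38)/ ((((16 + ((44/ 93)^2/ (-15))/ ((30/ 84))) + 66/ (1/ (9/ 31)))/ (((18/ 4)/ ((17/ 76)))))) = -4057462125/ 387279482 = -10.48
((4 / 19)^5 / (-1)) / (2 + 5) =-1024 / 17332693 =-0.00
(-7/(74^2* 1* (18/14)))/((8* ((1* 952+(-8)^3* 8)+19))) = 49/1232100000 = 0.00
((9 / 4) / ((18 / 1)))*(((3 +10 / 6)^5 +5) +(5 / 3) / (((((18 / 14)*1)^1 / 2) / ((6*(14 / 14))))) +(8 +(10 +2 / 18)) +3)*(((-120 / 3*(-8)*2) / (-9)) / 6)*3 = -21917960 / 2187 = -10021.93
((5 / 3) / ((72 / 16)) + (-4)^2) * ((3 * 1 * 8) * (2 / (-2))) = -392.89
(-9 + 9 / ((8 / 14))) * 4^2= 108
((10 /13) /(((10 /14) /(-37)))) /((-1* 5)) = 518 /65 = 7.97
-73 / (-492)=73 / 492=0.15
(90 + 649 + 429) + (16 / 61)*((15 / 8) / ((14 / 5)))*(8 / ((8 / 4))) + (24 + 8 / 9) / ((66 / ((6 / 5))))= 247118468 / 211365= 1169.16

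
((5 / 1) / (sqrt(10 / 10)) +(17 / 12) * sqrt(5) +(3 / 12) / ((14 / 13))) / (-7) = -293 / 392 - 17 * sqrt(5) / 84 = -1.20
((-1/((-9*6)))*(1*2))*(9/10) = 1/30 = 0.03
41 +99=140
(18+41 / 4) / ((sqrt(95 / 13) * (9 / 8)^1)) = 226 * sqrt(1235) / 855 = 9.29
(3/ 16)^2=9/ 256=0.04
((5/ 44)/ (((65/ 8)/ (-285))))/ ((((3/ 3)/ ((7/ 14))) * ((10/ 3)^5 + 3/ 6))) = -138510/ 28634749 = -0.00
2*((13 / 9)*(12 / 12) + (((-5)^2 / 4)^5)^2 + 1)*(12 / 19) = 858306907834297 / 7471104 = 114883544.36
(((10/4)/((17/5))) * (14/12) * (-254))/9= -22225/918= -24.21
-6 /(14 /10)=-30 /7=-4.29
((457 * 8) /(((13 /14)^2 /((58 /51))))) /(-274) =-20780704 /1180803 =-17.60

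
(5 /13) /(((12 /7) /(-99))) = -1155 /52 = -22.21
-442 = -442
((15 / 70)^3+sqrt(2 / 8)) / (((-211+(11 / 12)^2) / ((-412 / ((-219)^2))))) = 1152776 / 55316133761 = 0.00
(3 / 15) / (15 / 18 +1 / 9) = 0.21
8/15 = 0.53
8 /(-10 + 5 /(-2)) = -0.64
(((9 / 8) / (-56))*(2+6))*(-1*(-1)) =-9 / 56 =-0.16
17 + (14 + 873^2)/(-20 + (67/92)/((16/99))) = -1121486777/22807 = -49172.92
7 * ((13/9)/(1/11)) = 1001/9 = 111.22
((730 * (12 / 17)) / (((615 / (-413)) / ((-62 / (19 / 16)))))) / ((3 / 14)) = 3349674496 / 39729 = 84313.08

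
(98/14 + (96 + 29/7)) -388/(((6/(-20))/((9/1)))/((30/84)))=29850/7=4264.29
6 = 6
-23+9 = -14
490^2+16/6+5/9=2160929/9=240103.22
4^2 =16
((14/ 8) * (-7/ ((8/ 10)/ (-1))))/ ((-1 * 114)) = -245/ 1824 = -0.13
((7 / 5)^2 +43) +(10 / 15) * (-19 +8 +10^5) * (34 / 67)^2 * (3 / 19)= 5875231284 / 2132275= 2755.38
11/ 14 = 0.79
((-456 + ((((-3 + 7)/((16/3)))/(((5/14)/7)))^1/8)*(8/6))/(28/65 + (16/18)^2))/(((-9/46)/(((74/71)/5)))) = 903172257/2281940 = 395.79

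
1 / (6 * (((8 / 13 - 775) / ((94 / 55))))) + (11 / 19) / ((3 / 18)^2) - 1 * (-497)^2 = -7794957389234 / 31560045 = -246988.16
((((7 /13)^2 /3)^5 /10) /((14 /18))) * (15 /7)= 5764801 /2481452853282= 0.00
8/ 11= 0.73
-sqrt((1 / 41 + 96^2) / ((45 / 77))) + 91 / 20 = 91 / 20 - sqrt(5964472745) / 615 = -121.03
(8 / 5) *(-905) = -1448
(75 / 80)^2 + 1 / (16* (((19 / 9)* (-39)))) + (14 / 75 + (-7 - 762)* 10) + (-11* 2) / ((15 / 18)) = -36589205587 / 4742400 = -7715.34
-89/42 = -2.12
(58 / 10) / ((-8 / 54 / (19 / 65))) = -11.44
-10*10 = -100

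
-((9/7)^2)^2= -6561/2401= -2.73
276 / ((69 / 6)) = 24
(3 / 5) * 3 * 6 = 54 / 5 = 10.80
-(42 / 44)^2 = -0.91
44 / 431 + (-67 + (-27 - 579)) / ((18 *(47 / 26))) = -3752207 / 182313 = -20.58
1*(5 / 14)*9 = 45 / 14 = 3.21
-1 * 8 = -8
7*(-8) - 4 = -60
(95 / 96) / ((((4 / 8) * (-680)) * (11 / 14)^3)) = -6517 / 1086096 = -0.01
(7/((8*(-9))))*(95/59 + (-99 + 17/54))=2164967/229392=9.44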